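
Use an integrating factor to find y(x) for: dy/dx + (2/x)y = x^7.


P(x) = 2/x ⇒ μ = x^2.
(x^2 y)' = x^9 ⇒ x^2 y = x^10/(10) + C.
Solve for y: y = (1/10)x^8 + C/x^2.


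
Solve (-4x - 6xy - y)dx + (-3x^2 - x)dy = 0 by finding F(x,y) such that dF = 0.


Check exactness: ∂M/∂y = -6x - 1 and ∂N/∂x = -6x - 1; equal, so the equation is exact.
Integrate M with respect to x (treating y as constant): ∫M dx = -2x^2 - 3x^2y - xy + h(y).
Differentiate w.r.t. y and set equal to N: all terms match, so h'(y) = 0 and h is a constant absorbed into C.
General solution: -2x^2 - 3x^2y - xy = C.


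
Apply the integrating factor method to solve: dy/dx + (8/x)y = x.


P(x) = 8/x ⇒ μ = x^8.
(x^8 y)' = x^9 ⇒ x^8 y = x^10/(10) + C.
Solve for y: y = (1/10)x^2 + C/x^8.


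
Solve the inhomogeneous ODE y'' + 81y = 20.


Homogeneous part: r² + 81 = 0 ⇒ r = ±9i, so y_h = C₁cos(9x) + C₂sin(9x).
Try constant y_p = A; plug in: 81A = 20 ⇒ A = 20/81.
General solution: y = C₁cos(9x) + C₂sin(9x) + 20/81.


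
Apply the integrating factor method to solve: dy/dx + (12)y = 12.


P(x) = 12, Q(x) = 12; integrating factor μ = e^(12x).
(μ y)' = 12e^(12x) ⇒ μ y = e^(12x) + C.
Divide by μ: y = 1 + Ce^(-12x).


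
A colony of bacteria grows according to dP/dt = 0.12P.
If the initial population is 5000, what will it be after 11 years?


The ODE dP/dt = 0.12P has solution P(t) = P(0)e^(0.12t).
Substitute P(0) = 5000 and t = 11: P(11) = 5000 e^(1.32) ≈ 18717.


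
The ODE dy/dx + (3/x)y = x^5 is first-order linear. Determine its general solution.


P(x) = 3/x ⇒ μ = x^3.
(x^3 y)' = x^8 ⇒ x^3 y = x^9/(9) + C.
Solve for y: y = (1/9)x^6 + C/x^3.


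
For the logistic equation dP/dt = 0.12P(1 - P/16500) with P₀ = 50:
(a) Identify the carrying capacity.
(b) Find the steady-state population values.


Logistic ODE dP/dt = 0.12P(1 - P/16500) has equilibria where dP/dt = 0, i.e. P = 0 or P = 16500.
The coefficient (1 - P/K) = 0 when P = K, identifying K = 16500 as the carrying capacity.
(a) K = 16500; (b) equilibria P = 0 and P = 16500.


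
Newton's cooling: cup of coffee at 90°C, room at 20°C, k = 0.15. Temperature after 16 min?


Newton's law: dT/dt = -k(T - T_a) has solution T(t) = T_a + (T₀ - T_a)e^(-kt).
Plug in T_a = 20, T₀ = 90, k = 0.15, t = 16: T(16) = 20 + (70)e^(-2.40) ≈ 26.4°C.


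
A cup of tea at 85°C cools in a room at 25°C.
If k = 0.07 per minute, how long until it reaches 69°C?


From T(t) = T_a + (T₀ - T_a)e^(-kt), set T(t) = 69:
(69 - 25) / (85 - 25) = e^(-0.07t), so t = -ln(0.733)/0.07 ≈ 4.4 minutes.


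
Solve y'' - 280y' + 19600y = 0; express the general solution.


Characteristic equation: r² - 280r + 19600 = 0, i.e. (r - 140)² = 0.
Repeated root r = 140; include an x factor for the second linearly independent solution.
General solution: y = (C₁ + C₂x)e^(140x).


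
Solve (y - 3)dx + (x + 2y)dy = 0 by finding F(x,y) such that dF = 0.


Check exactness: ∂M/∂y = 1 and ∂N/∂x = 1; equal, so the equation is exact.
Integrate M with respect to x (treating y as constant): ∫M dx = xy - 3x + h(y).
Differentiate w.r.t. y and set equal to N: the x-dependent terms already match, leaving h'(y) = 2y. Integrate: h(y) = y^2.
So F(x,y) = xy - 3x + y^2.
General solution: xy - 3x + y^2 = C.


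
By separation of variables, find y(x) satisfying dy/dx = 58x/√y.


Separate: √y dy = 58x dx.
Integrate: (2/3)y^(3/2) = 29x² + C.


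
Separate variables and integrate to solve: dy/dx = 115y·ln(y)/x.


Separate: dy/[y ln(y)] = 115 dx/x.
Substitute u = ln(y): du/u = 115 dx/x.
Integrate: ln|ln(y)| = 115ln|x| + C₀, hence ln(y) = C·x^115.


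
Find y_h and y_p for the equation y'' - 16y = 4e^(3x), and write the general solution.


Characteristic roots of r² - 16 = 0 are 4, -4.
y_h = C₁e^(4x) + C₂e^(-4x).
Forcing exponent 3 is not a characteristic root; try y_p = Ae^(3x).
Substitute: A·(9 + (0)·3 + (-16)) = A·-7 = 4, so A = -4/7.
General solution: y = C₁e^(4x) + C₂e^(-4x) - (4/7)e^(3x).


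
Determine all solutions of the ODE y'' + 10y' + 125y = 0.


Characteristic equation: r² + 10r + 125 = 0.
Discriminant is negative; roots r = -5 ± 10i (complex conjugate pair).
General solution uses e^(α x)(C₁ cos(β x) + C₂ sin(β x)): y = e^(-5x)(C₁cos(10x) + C₂sin(10x)).


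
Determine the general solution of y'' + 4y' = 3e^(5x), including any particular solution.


Characteristic roots of r² + 4r = 0 are -4, 0.
y_h = C₁e^(-4x) + C₂.
Forcing exponent 5 is not a characteristic root; try y_p = Ae^(5x).
Substitute: A·(25 + (4)·5 + (0)) = A·45 = 3, so A = 1/15.
General solution: y = C₁e^(-4x) + C₂ + (1/15)e^(5x).


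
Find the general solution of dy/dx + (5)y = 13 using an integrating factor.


P(x) = 5, Q(x) = 13; integrating factor μ = e^(5x).
(μ y)' = 13e^(5x) ⇒ μ y = (13/5)e^(5x) + C.
Divide by μ: y = 13/5 + Ce^(-5x).


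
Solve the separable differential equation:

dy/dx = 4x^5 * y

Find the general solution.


Separate variables: dy/y = 4x^5 dx.
Integrate: ln|y| = (2/3)x^6 + C₀.
Exponentiate: y = Ce^((2/3)x^6).


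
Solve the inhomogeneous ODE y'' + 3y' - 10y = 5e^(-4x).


Characteristic roots of r² + 3r - 10 = 0 are -5, 2.
y_h = C₁e^(-5x) + C₂e^(2x).
Forcing exponent -4 is not a characteristic root; try y_p = Ae^(-4x).
Substitute: A·(16 + (3)·-4 + (-10)) = A·-6 = 5, so A = -5/6.
General solution: y = C₁e^(-5x) + C₂e^(2x) - (5/6)e^(-4x).


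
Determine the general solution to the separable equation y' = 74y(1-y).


Separate: dy/[y(1-y)] = 74 dx.
Partial fractions: 1/[y(1-y)] = 1/y + 1/(1-y).
Integrate: ln|y/(1-y)| = 74x + C₀.
Solve for y: y = 1/(1 + Ce^(-74x)).


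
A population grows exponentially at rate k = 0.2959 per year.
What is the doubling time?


Exponential growth: P(t) = P₀ e^(0.2959t). Set P(t)/P₀ = 2: e^(0.2959t) = 2.
Solve: t = ln(2)/0.2959 ≈ 2.34 years.


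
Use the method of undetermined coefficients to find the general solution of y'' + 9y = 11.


Homogeneous part: r² + 9 = 0 ⇒ r = ±3i, so y_h = C₁cos(3x) + C₂sin(3x).
Try constant y_p = A; plug in: 9A = 11 ⇒ A = 11/9.
General solution: y = C₁cos(3x) + C₂sin(3x) + 11/9.


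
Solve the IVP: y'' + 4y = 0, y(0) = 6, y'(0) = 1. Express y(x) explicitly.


Characteristic roots of r² + 4 = 0 are ±2i, so y = C₁cos(2x) + C₂sin(2x).
Apply y(0) = 6: C₁ = 6. Differentiate and apply y'(0) = 1: 2·C₂ = 1, so C₂ = 1/2.
Particular solution: y = 6cos(2x) + (1/2)sin(2x).


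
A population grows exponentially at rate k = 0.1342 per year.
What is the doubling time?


Exponential growth: P(t) = P₀ e^(0.1342t). Set P(t)/P₀ = 2: e^(0.1342t) = 2.
Solve: t = ln(2)/0.1342 ≈ 5.17 years.


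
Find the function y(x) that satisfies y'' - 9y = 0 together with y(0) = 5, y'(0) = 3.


Characteristic roots of r² - 9 = 0 are 3, -3.
General solution y = c₁ e^(3x) + c₂ e^(-3x).
Apply y(0) = 5: c₁ + c₂ = 5. Apply y'(0) = 3: 3 c₁ - 3 c₂ = 3.
Solve: c₁ = 3, c₂ = 2.
Particular solution: y = 3e^(3x) + 2e^(-3x).


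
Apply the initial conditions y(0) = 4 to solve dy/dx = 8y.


General solution of y' = 8y is y = Ce^(8x).
Apply y(0) = 4: C = 4.
Particular solution: y = 4e^(8x).


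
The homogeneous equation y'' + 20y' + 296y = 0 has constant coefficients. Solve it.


Characteristic equation: r² + 20r + 296 = 0.
Discriminant is negative; roots r = -10 ± 14i (complex conjugate pair).
General solution uses e^(α x)(C₁ cos(β x) + C₂ sin(β x)): y = e^(-10x)(C₁cos(14x) + C₂sin(14x)).


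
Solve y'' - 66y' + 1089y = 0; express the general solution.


Characteristic equation: r² - 66r + 1089 = 0, i.e. (r - 33)² = 0.
Repeated root r = 33; include an x factor for the second linearly independent solution.
General solution: y = (C₁ + C₂x)e^(33x).


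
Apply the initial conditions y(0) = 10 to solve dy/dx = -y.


General solution of y' = -y is y = Ce^(-x).
Apply y(0) = 10: C = 10.
Particular solution: y = 10e^(-x).


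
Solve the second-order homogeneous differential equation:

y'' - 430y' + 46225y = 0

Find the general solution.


Characteristic equation: r² - 430r + 46225 = 0, i.e. (r - 215)² = 0.
Repeated root r = 215; include an x factor for the second linearly independent solution.
General solution: y = (C₁ + C₂x)e^(215x).


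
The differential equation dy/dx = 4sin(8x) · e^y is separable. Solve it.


Separate: e^(-y) dy = 4sin(8x) dx.
Integrate: -e^(-y) = -(1/2)cos(8x) + C₀.
Rearrange: e^(-y) = (1/2)cos(8x) + C.


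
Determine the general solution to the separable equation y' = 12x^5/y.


Separate variables: y dy = 12x^5 dx.
Integrate both sides: y²/2 = 2x^6 + C₀.
Multiply by 2: y² = 4x^6 + C.


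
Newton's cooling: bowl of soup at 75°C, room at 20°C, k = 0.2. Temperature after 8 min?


Newton's law: dT/dt = -k(T - T_a) has solution T(t) = T_a + (T₀ - T_a)e^(-kt).
Plug in T_a = 20, T₀ = 75, k = 0.2, t = 8: T(8) = 20 + (55)e^(-1.60) ≈ 31.1°C.


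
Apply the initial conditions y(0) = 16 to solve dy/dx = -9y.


General solution of y' = -9y is y = Ce^(-9x).
Apply y(0) = 16: C = 16.
Particular solution: y = 16e^(-9x).


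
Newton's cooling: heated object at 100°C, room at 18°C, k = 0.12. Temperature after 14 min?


Newton's law: dT/dt = -k(T - T_a) has solution T(t) = T_a + (T₀ - T_a)e^(-kt).
Plug in T_a = 18, T₀ = 100, k = 0.12, t = 14: T(14) = 18 + (82)e^(-1.68) ≈ 33.3°C.


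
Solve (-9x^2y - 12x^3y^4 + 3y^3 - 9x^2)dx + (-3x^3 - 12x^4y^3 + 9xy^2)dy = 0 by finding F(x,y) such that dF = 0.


Check exactness: ∂M/∂y = -9x^2 - 48x^3y^3 + 9y^2 and ∂N/∂x = -9x^2 - 48x^3y^3 + 9y^2; equal, so the equation is exact.
Integrate M with respect to x (treating y as constant): ∫M dx = -3x^3y - 3x^4y^4 + 3xy^3 - 3x^3 + h(y).
Differentiate w.r.t. y and set equal to N: all terms match, so h'(y) = 0 and h is a constant absorbed into C.
General solution: -3x^3y - 3x^4y^4 + 3xy^3 - 3x^3 = C.


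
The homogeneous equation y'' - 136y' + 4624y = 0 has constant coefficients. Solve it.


Characteristic equation: r² - 136r + 4624 = 0, i.e. (r - 68)² = 0.
Repeated root r = 68; include an x factor for the second linearly independent solution.
General solution: y = (C₁ + C₂x)e^(68x).


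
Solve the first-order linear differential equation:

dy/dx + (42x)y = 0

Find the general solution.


P(x) = 42x ⇒ μ = e^(21x²).
Q(x) = 0 so μ y is constant: y = Ce^(-21x²).


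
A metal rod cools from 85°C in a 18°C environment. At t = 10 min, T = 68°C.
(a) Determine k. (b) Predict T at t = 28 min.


Newton's law: T(t) = T_a + (T₀ - T_a)e^(-kt).
(a) Use T(10) = 68: (68 - 18)/(85 - 18) = e^(-k·10), so k = -ln(0.746)/10 ≈ 0.0293.
(b) Apply k to t = 28: T(28) = 18 + (67)e^(-0.819) ≈ 47.5°C.


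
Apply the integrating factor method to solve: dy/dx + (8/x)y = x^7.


P(x) = 8/x ⇒ μ = x^8.
(x^8 y)' = x^15 ⇒ x^8 y = x^16/(16) + C.
Solve for y: y = (1/16)x^8 + C/x^8.


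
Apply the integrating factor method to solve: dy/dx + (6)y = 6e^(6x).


P(x) = 6 ⇒ μ = e^(6x).
(μ y)' = 6e^(12x) ⇒ μ y = (6/12)e^(12x) + C.
Divide by μ: y = (1/2)e^(6x) + Ce^(-6x).


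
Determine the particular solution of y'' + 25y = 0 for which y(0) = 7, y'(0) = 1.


Characteristic roots of r² + 25 = 0 are ±5i, so y = C₁cos(5x) + C₂sin(5x).
Apply y(0) = 7: C₁ = 7. Differentiate and apply y'(0) = 1: 5·C₂ = 1, so C₂ = 1/5.
Particular solution: y = 7cos(5x) + (1/5)sin(5x).


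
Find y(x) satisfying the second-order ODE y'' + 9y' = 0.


Characteristic equation: r² + 9r = 0.
Factor: (r - 0)(r + 9) = 0 ⇒ r = 0, -9 (distinct real).
General solution: y = C₁ + C₂e^(-9x).


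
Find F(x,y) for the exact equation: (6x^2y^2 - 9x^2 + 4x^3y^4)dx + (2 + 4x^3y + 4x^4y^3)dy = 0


Check exactness: ∂M/∂y = 12x^2y + 16x^3y^3 and ∂N/∂x = 12x^2y + 16x^3y^3; equal, so the equation is exact.
Integrate M with respect to x (treating y as constant): ∫M dx = 2x^3y^2 - 3x^3 + x^4y^4 + h(y).
Differentiate w.r.t. y and set equal to N: the x-dependent terms already match, leaving h'(y) = 2. Integrate: h(y) = 2y.
So F(x,y) = 2y + 2x^3y^2 - 3x^3 + x^4y^4.
General solution: 2y + 2x^3y^2 - 3x^3 + x^4y^4 = C.


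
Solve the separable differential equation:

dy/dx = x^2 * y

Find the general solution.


Separate variables: dy/y = x^2 dx.
Integrate: ln|y| = (1/3)x^3 + C₀.
Exponentiate: y = Ce^((1/3)x^3).


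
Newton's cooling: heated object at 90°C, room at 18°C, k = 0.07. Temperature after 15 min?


Newton's law: dT/dt = -k(T - T_a) has solution T(t) = T_a + (T₀ - T_a)e^(-kt).
Plug in T_a = 18, T₀ = 90, k = 0.07, t = 15: T(15) = 18 + (72)e^(-1.05) ≈ 43.2°C.


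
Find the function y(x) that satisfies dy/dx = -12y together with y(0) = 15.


General solution of y' = -12y is y = Ce^(-12x).
Apply y(0) = 15: C = 15.
Particular solution: y = 15e^(-12x).


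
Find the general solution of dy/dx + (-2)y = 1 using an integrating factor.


P(x) = -2 ⇒ μ = e^(-2x).
(μ y)' = e^(-2x) ⇒ μ y = -(1/2)e^(-2x) + C.
Divide by μ: y = -1/2 + Ce^(2x).


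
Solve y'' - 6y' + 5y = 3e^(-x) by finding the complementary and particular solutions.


Characteristic roots of r² - 6r + 5 = 0 are 1, 5.
y_h = C₁e^(x) + C₂e^(5x).
Forcing exponent -1 is not a characteristic root; try y_p = Ae^(-x).
Substitute: A·(1 + (-6)·-1 + (5)) = A·12 = 3, so A = 1/4.
General solution: y = C₁e^(x) + C₂e^(5x) + (1/4)e^(-x).


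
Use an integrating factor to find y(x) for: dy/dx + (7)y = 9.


P(x) = 7, Q(x) = 9; integrating factor μ = e^(7x).
(μ y)' = 9e^(7x) ⇒ μ y = (9/7)e^(7x) + C.
Divide by μ: y = 9/7 + Ce^(-7x).


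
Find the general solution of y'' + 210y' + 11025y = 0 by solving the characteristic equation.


Characteristic equation: r² + 210r + 11025 = 0, i.e. (r + 105)² = 0.
Repeated root r = -105; include an x factor for the second linearly independent solution.
General solution: y = (C₁ + C₂x)e^(-105x).


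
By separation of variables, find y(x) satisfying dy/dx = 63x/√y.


Separate: √y dy = 63x dx.
Integrate: (2/3)y^(3/2) = (63/2)x² + C.


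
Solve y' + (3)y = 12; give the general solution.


P(x) = 3, Q(x) = 12; integrating factor μ = e^(3x).
(μ y)' = 12e^(3x) ⇒ μ y = 4e^(3x) + C.
Divide by μ: y = 4 + Ce^(-3x).


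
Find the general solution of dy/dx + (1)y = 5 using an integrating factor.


P(x) = 1, Q(x) = 5; integrating factor μ = e^(x).
(μ y)' = 5e^(x) ⇒ μ y = 5e^(x) + C.
Divide by μ: y = 5 + Ce^(-x).


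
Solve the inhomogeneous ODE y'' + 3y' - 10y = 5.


Characteristic roots of r² + 3r - 10 = 0 are 2, -5.
y_h = C₁e^(2x) + C₂e^(-5x).
Forcing exponent 0 is not a characteristic root; try y_p = A.
Substitute: A·(0 + (3)·0 + (-10)) = A·-10 = 5, so A = -1/2.
General solution: y = C₁e^(2x) + C₂e^(-5x) - 1/2.


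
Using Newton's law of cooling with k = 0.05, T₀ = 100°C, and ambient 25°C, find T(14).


Newton's law: dT/dt = -k(T - T_a) has solution T(t) = T_a + (T₀ - T_a)e^(-kt).
Plug in T_a = 25, T₀ = 100, k = 0.05, t = 14: T(14) = 25 + (75)e^(-0.70) ≈ 62.2°C.


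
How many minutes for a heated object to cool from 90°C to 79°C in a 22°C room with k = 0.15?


From T(t) = T_a + (T₀ - T_a)e^(-kt), set T(t) = 79:
(79 - 22) / (90 - 22) = e^(-0.15t), so t = -ln(0.838)/0.15 ≈ 1.2 minutes.


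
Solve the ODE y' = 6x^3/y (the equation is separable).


Separate variables: y dy = 6x^3 dx.
Integrate both sides: y²/2 = (3/2)x^4 + C₀.
Multiply by 2: y² = 3x^4 + C.


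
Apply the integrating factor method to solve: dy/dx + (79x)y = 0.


P(x) = 79x ⇒ μ = e^((79/2)x²).
Q(x) = 0 so μ y is constant: y = Ce^(-(79/2)x²).


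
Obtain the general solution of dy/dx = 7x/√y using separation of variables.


Separate: √y dy = 7x dx.
Integrate: (2/3)y^(3/2) = (7/2)x² + C.


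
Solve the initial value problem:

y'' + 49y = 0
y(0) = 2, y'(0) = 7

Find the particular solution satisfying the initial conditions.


Characteristic roots of r² + 49 = 0 are ±7i, so y = C₁cos(7x) + C₂sin(7x).
Apply y(0) = 2: C₁ = 2. Differentiate and apply y'(0) = 7: 7·C₂ = 7, so C₂ = 1.
Particular solution: y = 2cos(7x) + sin(7x).


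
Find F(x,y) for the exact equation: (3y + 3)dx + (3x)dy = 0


Check exactness: ∂M/∂y = 3 and ∂N/∂x = 3; equal, so the equation is exact.
Integrate M with respect to x (treating y as constant): ∫M dx = 3xy + 3x + h(y).
Differentiate w.r.t. y and set equal to N: all terms match, so h'(y) = 0 and h is a constant absorbed into C.
General solution: 3xy + 3x = C.


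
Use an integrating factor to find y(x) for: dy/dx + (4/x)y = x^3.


P(x) = 4/x ⇒ μ = x^4.
(x^4 y)' = x^7 ⇒ x^4 y = x^8/(8) + C.
Solve for y: y = (1/8)x^4 + C/x^4.


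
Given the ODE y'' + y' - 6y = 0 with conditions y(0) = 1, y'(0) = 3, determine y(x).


Characteristic roots of r² + r - 6 = 0 are 2, -3.
General solution y = c₁ e^(2x) + c₂ e^(-3x).
Apply y(0) = 1: c₁ + c₂ = 1. Apply y'(0) = 3: 2 c₁ - 3 c₂ = 3.
Solve: c₁ = 6/5, c₂ = -1/5.
Particular solution: y = (6/5)e^(2x) - (1/5)e^(-3x).


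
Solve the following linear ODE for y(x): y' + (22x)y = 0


P(x) = 22x ⇒ μ = e^(11x²).
Q(x) = 0 so μ y is constant: y = Ce^(-11x²).


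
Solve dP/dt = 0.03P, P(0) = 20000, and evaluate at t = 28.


The ODE dP/dt = 0.03P has solution P(t) = P(0)e^(0.03t).
Substitute P(0) = 20000 and t = 28: P(28) = 20000 e^(0.84) ≈ 46327.


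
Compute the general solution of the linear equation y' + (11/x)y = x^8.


P(x) = 11/x ⇒ μ = x^11.
(x^11 y)' = x^19 ⇒ x^11 y = x^20/(20) + C.
Solve for y: y = (1/20)x^9 + C/x^11.


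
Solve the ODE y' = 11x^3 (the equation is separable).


Integrate both sides with respect to x: y = ∫ 11x^3 dx = (11/4)x^4 + C.


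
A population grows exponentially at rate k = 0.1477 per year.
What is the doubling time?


Exponential growth: P(t) = P₀ e^(0.1477t). Set P(t)/P₀ = 2: e^(0.1477t) = 2.
Solve: t = ln(2)/0.1477 ≈ 4.69 years.


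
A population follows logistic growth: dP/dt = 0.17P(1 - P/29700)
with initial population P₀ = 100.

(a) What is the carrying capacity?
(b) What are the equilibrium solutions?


Logistic ODE dP/dt = 0.17P(1 - P/29700) has equilibria where dP/dt = 0, i.e. P = 0 or P = 29700.
The coefficient (1 - P/K) = 0 when P = K, identifying K = 29700 as the carrying capacity.
(a) K = 29700; (b) equilibria P = 0 and P = 29700.


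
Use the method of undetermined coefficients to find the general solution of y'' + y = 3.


Homogeneous part: r² + 1 = 0 ⇒ r = ±1i, so y_h = C₁cos(x) + C₂sin(x).
Try constant y_p = A; plug in: 1A = 3 ⇒ A = 3.
General solution: y = C₁cos(x) + C₂sin(x) + 3.


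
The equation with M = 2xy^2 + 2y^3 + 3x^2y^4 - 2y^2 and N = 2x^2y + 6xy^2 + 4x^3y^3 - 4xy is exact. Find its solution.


Check exactness: ∂M/∂y = 4xy + 6y^2 + 12x^2y^3 - 4y and ∂N/∂x = 4xy + 6y^2 + 12x^2y^3 - 4y; equal, so the equation is exact.
Integrate M with respect to x (treating y as constant): ∫M dx = x^2y^2 + 2xy^3 + x^3y^4 - 2xy^2 + h(y).
Differentiate w.r.t. y and set equal to N: all terms match, so h'(y) = 0 and h is a constant absorbed into C.
General solution: x^2y^2 + 2xy^3 + x^3y^4 - 2xy^2 = C.


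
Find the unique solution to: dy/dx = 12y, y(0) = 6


General solution of y' = 12y is y = Ce^(12x).
Apply y(0) = 6: C = 6.
Particular solution: y = 6e^(12x).


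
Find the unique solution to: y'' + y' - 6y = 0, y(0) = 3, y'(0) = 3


Characteristic roots of r² + r - 6 = 0 are 2, -3.
General solution y = c₁ e^(2x) + c₂ e^(-3x).
Apply y(0) = 3: c₁ + c₂ = 3. Apply y'(0) = 3: 2 c₁ - 3 c₂ = 3.
Solve: c₁ = 12/5, c₂ = 3/5.
Particular solution: y = (12/5)e^(2x) + (3/5)e^(-3x).


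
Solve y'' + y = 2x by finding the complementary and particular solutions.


Homogeneous: r² + 1 = 0 ⇒ r = ±1i, y_h = C₁cos(x) + C₂sin(x).
Polynomial forcing; try y_p = Ax + B. Then y_p'' + 1 y_p = 1(Ax + B) = 2x, so B = 0 and A = 2.
General solution: y = C₁cos(x) + C₂sin(x) + 2x.


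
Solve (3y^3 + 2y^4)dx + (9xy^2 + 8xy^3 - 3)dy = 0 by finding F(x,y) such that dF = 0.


Check exactness: ∂M/∂y = 9y^2 + 8y^3 and ∂N/∂x = 9y^2 + 8y^3; equal, so the equation is exact.
Integrate M with respect to x (treating y as constant): ∫M dx = 3xy^3 + 2xy^4 + h(y).
Differentiate w.r.t. y and set equal to N: the x-dependent terms already match, leaving h'(y) = -3. Integrate: h(y) = -3y.
So F(x,y) = 3xy^3 + 2xy^4 - 3y.
General solution: 3xy^3 + 2xy^4 - 3y = C.


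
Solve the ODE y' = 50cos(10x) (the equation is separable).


g(y) = 1, so integrate directly: y = ∫ 50cos(10x) dx = 5sin(10x) + C.


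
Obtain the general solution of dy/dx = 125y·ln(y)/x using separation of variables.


Separate: dy/[y ln(y)] = 125 dx/x.
Substitute u = ln(y): du/u = 125 dx/x.
Integrate: ln|ln(y)| = 125ln|x| + C₀, hence ln(y) = C·x^125.


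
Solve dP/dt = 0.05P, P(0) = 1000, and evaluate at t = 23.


The ODE dP/dt = 0.05P has solution P(t) = P(0)e^(0.05t).
Substitute P(0) = 1000 and t = 23: P(23) = 1000 e^(1.15) ≈ 3158.


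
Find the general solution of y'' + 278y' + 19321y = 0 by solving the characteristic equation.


Characteristic equation: r² + 278r + 19321 = 0, i.e. (r + 139)² = 0.
Repeated root r = -139; include an x factor for the second linearly independent solution.
General solution: y = (C₁ + C₂x)e^(-139x).


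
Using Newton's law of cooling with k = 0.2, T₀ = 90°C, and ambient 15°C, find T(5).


Newton's law: dT/dt = -k(T - T_a) has solution T(t) = T_a + (T₀ - T_a)e^(-kt).
Plug in T_a = 15, T₀ = 90, k = 0.2, t = 5: T(5) = 15 + (75)e^(-1.00) ≈ 42.6°C.


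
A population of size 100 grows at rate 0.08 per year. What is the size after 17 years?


The ODE dP/dt = 0.08P has solution P(t) = P(0)e^(0.08t).
Substitute P(0) = 100 and t = 17: P(17) = 100 e^(1.36) ≈ 390.


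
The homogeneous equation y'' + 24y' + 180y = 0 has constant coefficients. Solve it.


Characteristic equation: r² + 24r + 180 = 0.
Discriminant is negative; roots r = -12 ± 6i (complex conjugate pair).
General solution uses e^(α x)(C₁ cos(β x) + C₂ sin(β x)): y = e^(-12x)(C₁cos(6x) + C₂sin(6x)).


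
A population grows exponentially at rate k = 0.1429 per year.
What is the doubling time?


Exponential growth: P(t) = P₀ e^(0.1429t). Set P(t)/P₀ = 2: e^(0.1429t) = 2.
Solve: t = ln(2)/0.1429 ≈ 4.85 years.


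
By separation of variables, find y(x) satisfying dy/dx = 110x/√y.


Separate: √y dy = 110x dx.
Integrate: (2/3)y^(3/2) = 55x² + C.


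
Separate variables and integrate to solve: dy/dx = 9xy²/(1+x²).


Separate: dy/y² = 9x/(1+x²) dx.
Integrate LHS: ∫ dy/y² = -1/y.
Integrate RHS via u = 1+x²: (9/2)ln(1+x²) + C.
Result: -1/y = (9/2)ln(1+x²) + C.


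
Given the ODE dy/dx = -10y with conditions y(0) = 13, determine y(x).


General solution of y' = -10y is y = Ce^(-10x).
Apply y(0) = 13: C = 13.
Particular solution: y = 13e^(-10x).


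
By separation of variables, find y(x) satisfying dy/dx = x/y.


Separate variables: y dy = x dx.
Integrate both sides: y²/2 = (1/2)x^2 + C₀.
Multiply by 2: y² = x^2 + C.


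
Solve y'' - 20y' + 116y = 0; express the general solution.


Characteristic equation: r² - 20r + 116 = 0.
Discriminant is negative; roots r = 10 ± 4i (complex conjugate pair).
General solution uses e^(α x)(C₁ cos(β x) + C₂ sin(β x)): y = e^(10x)(C₁cos(4x) + C₂sin(4x)).


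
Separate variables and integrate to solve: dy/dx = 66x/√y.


Separate: √y dy = 66x dx.
Integrate: (2/3)y^(3/2) = 33x² + C.


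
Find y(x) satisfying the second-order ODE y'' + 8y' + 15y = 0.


Characteristic equation: r² + 8r + 15 = 0.
Factor: (r + 5)(r + 3) = 0 ⇒ r = -5, -3 (distinct real).
General solution: y = C₁e^(-5x) + C₂e^(-3x).


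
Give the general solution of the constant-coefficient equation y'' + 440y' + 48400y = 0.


Characteristic equation: r² + 440r + 48400 = 0, i.e. (r + 220)² = 0.
Repeated root r = -220; include an x factor for the second linearly independent solution.
General solution: y = (C₁ + C₂x)e^(-220x).


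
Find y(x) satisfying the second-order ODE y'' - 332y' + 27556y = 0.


Characteristic equation: r² - 332r + 27556 = 0, i.e. (r - 166)² = 0.
Repeated root r = 166; include an x factor for the second linearly independent solution.
General solution: y = (C₁ + C₂x)e^(166x).


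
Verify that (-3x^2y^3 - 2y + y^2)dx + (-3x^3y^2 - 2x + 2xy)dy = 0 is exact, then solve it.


Check exactness: ∂M/∂y = -9x^2y^2 - 2 + 2y and ∂N/∂x = -9x^2y^2 - 2 + 2y; equal, so the equation is exact.
Integrate M with respect to x (treating y as constant): ∫M dx = -x^3y^3 - 2xy + xy^2 + h(y).
Differentiate w.r.t. y and set equal to N: all terms match, so h'(y) = 0 and h is a constant absorbed into C.
General solution: -x^3y^3 - 2xy + xy^2 = C.


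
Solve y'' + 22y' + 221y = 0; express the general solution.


Characteristic equation: r² + 22r + 221 = 0.
Discriminant is negative; roots r = -11 ± 10i (complex conjugate pair).
General solution uses e^(α x)(C₁ cos(β x) + C₂ sin(β x)): y = e^(-11x)(C₁cos(10x) + C₂sin(10x)).


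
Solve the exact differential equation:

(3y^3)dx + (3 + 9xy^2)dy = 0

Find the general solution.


Check exactness: ∂M/∂y = 9y^2 and ∂N/∂x = 9y^2; equal, so the equation is exact.
Integrate M with respect to x (treating y as constant): ∫M dx = 3xy^3 + h(y).
Differentiate w.r.t. y and set equal to N: the x-dependent terms already match, leaving h'(y) = 3. Integrate: h(y) = 3y.
So F(x,y) = 3y + 3xy^3.
General solution: 3y + 3xy^3 = C.


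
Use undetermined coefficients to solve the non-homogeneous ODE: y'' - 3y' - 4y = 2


Characteristic roots of r² - 3r - 4 = 0 are -1, 4.
y_h = C₁e^(-x) + C₂e^(4x).
Forcing exponent 0 is not a characteristic root; try y_p = A.
Substitute: A·(0 + (-3)·0 + (-4)) = A·-4 = 2, so A = -1/2.
General solution: y = C₁e^(-x) + C₂e^(4x) - 1/2.


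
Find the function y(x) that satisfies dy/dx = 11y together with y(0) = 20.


General solution of y' = 11y is y = Ce^(11x).
Apply y(0) = 20: C = 20.
Particular solution: y = 20e^(11x).


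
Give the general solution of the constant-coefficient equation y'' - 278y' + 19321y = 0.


Characteristic equation: r² - 278r + 19321 = 0, i.e. (r - 139)² = 0.
Repeated root r = 139; include an x factor for the second linearly independent solution.
General solution: y = (C₁ + C₂x)e^(139x).


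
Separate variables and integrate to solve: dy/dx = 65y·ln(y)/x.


Separate: dy/[y ln(y)] = 65 dx/x.
Substitute u = ln(y): du/u = 65 dx/x.
Integrate: ln|ln(y)| = 65ln|x| + C₀, hence ln(y) = C·x^65.


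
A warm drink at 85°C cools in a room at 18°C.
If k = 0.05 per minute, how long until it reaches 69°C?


From T(t) = T_a + (T₀ - T_a)e^(-kt), set T(t) = 69:
(69 - 18) / (85 - 18) = e^(-0.05t), so t = -ln(0.761)/0.05 ≈ 5.5 minutes.


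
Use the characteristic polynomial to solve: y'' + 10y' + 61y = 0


Characteristic equation: r² + 10r + 61 = 0.
Discriminant is negative; roots r = -5 ± 6i (complex conjugate pair).
General solution uses e^(α x)(C₁ cos(β x) + C₂ sin(β x)): y = e^(-5x)(C₁cos(6x) + C₂sin(6x)).


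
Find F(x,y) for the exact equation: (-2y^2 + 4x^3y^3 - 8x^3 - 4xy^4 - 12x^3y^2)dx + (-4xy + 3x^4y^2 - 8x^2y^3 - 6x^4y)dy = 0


Check exactness: ∂M/∂y = -4y + 12x^3y^2 - 16xy^3 - 24x^3y and ∂N/∂x = -4y + 12x^3y^2 - 16xy^3 - 24x^3y; equal, so the equation is exact.
Integrate M with respect to x (treating y as constant): ∫M dx = -2xy^2 + x^4y^3 - 2x^4 - 2x^2y^4 - 3x^4y^2 + h(y).
Differentiate w.r.t. y and set equal to N: all terms match, so h'(y) = 0 and h is a constant absorbed into C.
General solution: -2xy^2 + x^4y^3 - 2x^4 - 2x^2y^4 - 3x^4y^2 = C.


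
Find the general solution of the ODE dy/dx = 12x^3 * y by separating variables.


Separate variables: dy/y = 12x^3 dx.
Integrate: ln|y| = 3x^4 + C₀.
Exponentiate: y = Ce^(3x^4).


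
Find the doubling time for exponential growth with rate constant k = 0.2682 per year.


Exponential growth: P(t) = P₀ e^(0.2682t). Set P(t)/P₀ = 2: e^(0.2682t) = 2.
Solve: t = ln(2)/0.2682 ≈ 2.58 years.


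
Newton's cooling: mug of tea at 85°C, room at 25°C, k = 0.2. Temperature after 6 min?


Newton's law: dT/dt = -k(T - T_a) has solution T(t) = T_a + (T₀ - T_a)e^(-kt).
Plug in T_a = 25, T₀ = 85, k = 0.2, t = 6: T(6) = 25 + (60)e^(-1.20) ≈ 43.1°C.


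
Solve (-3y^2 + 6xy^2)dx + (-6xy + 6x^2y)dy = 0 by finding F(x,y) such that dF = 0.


Check exactness: ∂M/∂y = -6y + 12xy and ∂N/∂x = -6y + 12xy; equal, so the equation is exact.
Integrate M with respect to x (treating y as constant): ∫M dx = -3xy^2 + 3x^2y^2 + h(y).
Differentiate w.r.t. y and set equal to N: all terms match, so h'(y) = 0 and h is a constant absorbed into C.
General solution: -3xy^2 + 3x^2y^2 = C.


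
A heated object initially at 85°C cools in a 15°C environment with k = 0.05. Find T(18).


Newton's law: dT/dt = -k(T - T_a) has solution T(t) = T_a + (T₀ - T_a)e^(-kt).
Plug in T_a = 15, T₀ = 85, k = 0.05, t = 18: T(18) = 15 + (70)e^(-0.90) ≈ 43.5°C.


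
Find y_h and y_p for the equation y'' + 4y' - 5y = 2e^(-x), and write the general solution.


Characteristic roots of r² + 4r - 5 = 0 are 1, -5.
y_h = C₁e^(x) + C₂e^(-5x).
Forcing exponent -1 is not a characteristic root; try y_p = Ae^(-x).
Substitute: A·(1 + (4)·-1 + (-5)) = A·-8 = 2, so A = -1/4.
General solution: y = C₁e^(x) + C₂e^(-5x) - (1/4)e^(-x).


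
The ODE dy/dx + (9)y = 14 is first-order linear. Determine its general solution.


P(x) = 9, Q(x) = 14; integrating factor μ = e^(9x).
(μ y)' = 14e^(9x) ⇒ μ y = (14/9)e^(9x) + C.
Divide by μ: y = 14/9 + Ce^(-9x).


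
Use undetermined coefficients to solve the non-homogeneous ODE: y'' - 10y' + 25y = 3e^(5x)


Characteristic polynomial (r - 5)² = 0; repeated root r = 5.
y_h = (C₁ + C₂x)e^(5x). Forcing matches the repeated root (resonance), so try y_p = Ax² e^(5x).
Substitute and solve for A: 2A = 3, so A = 3/2.
General solution: y = (C₁ + C₂x + (3/2)x²)e^(5x).


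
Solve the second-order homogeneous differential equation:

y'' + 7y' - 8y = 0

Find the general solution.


Characteristic equation: r² + 7r - 8 = 0.
Factor: (r + 8)(r - 1) = 0 ⇒ r = -8, 1 (distinct real).
General solution: y = C₁e^(-8x) + C₂e^(x).


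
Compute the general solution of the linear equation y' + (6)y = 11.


P(x) = 6, Q(x) = 11; integrating factor μ = e^(6x).
(μ y)' = 11e^(6x) ⇒ μ y = (11/6)e^(6x) + C.
Divide by μ: y = 11/6 + Ce^(-6x).


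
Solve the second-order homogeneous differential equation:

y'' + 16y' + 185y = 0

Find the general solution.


Characteristic equation: r² + 16r + 185 = 0.
Discriminant is negative; roots r = -8 ± 11i (complex conjugate pair).
General solution uses e^(α x)(C₁ cos(β x) + C₂ sin(β x)): y = e^(-8x)(C₁cos(11x) + C₂sin(11x)).


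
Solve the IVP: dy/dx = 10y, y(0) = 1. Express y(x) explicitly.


General solution of y' = 10y is y = Ce^(10x).
Apply y(0) = 1: C = 1.
Particular solution: y = e^(10x).


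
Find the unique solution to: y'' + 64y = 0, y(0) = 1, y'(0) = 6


Characteristic roots of r² + 64 = 0 are ±8i, so y = C₁cos(8x) + C₂sin(8x).
Apply y(0) = 1: C₁ = 1. Differentiate and apply y'(0) = 6: 8·C₂ = 6, so C₂ = 3/4.
Particular solution: y = cos(8x) + (3/4)sin(8x).


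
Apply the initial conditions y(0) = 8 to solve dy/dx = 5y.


General solution of y' = 5y is y = Ce^(5x).
Apply y(0) = 8: C = 8.
Particular solution: y = 8e^(5x).


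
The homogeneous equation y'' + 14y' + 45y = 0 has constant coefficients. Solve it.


Characteristic equation: r² + 14r + 45 = 0.
Factor: (r + 9)(r + 5) = 0 ⇒ r = -9, -5 (distinct real).
General solution: y = C₁e^(-9x) + C₂e^(-5x).


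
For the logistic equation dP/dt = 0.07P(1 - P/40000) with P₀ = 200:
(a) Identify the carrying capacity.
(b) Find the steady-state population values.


Logistic ODE dP/dt = 0.07P(1 - P/40000) has equilibria where dP/dt = 0, i.e. P = 0 or P = 40000.
The coefficient (1 - P/K) = 0 when P = K, identifying K = 40000 as the carrying capacity.
(a) K = 40000; (b) equilibria P = 0 and P = 40000.


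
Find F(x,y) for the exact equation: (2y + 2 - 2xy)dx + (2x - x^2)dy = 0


Check exactness: ∂M/∂y = 2 - 2x and ∂N/∂x = 2 - 2x; equal, so the equation is exact.
Integrate M with respect to x (treating y as constant): ∫M dx = 2xy + 2x - x^2y + h(y).
Differentiate w.r.t. y and set equal to N: all terms match, so h'(y) = 0 and h is a constant absorbed into C.
General solution: 2xy + 2x - x^2y = C.


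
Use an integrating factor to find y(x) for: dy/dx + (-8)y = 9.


P(x) = -8 ⇒ μ = e^(-8x).
(μ y)' = 9e^(-8x) ⇒ μ y = -(9/8)e^(-8x) + C.
Divide by μ: y = -9/8 + Ce^(8x).


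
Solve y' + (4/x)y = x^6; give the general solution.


P(x) = 4/x ⇒ μ = x^4.
(x^4 y)' = x^4·x^6 = x^10.
Integrate: x^4 y = x^11/(11) + C.
Solve for y: y = (1/11)x^7 + C/x^4.


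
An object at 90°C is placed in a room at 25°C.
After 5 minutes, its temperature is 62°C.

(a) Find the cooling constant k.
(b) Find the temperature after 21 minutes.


Newton's law: T(t) = T_a + (T₀ - T_a)e^(-kt).
(a) Use T(5) = 62: (62 - 25)/(90 - 25) = e^(-k·5), so k = -ln(0.569)/5 ≈ 0.1127.
(b) Apply k to t = 21: T(21) = 25 + (65)e^(-2.367) ≈ 31.1°C.


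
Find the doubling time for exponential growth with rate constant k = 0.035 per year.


Exponential growth: P(t) = P₀ e^(0.035t). Set P(t)/P₀ = 2: e^(0.035t) = 2.
Solve: t = ln(2)/0.035 ≈ 19.80 years.


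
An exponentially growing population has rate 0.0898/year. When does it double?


Exponential growth: P(t) = P₀ e^(0.0898t). Set P(t)/P₀ = 2: e^(0.0898t) = 2.
Solve: t = ln(2)/0.0898 ≈ 7.72 years.


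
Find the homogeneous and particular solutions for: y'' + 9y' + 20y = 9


Characteristic roots of r² + 9r + 20 = 0 are -5, -4.
y_h = C₁e^(-5x) + C₂e^(-4x).
Constant forcing; try y_p = A. Then 20A = 9 ⇒ A = 9/20.
General solution: y = C₁e^(-5x) + C₂e^(-4x) + 9/20.


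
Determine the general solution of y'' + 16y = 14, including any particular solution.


Homogeneous part: r² + 16 = 0 ⇒ r = ±4i, so y_h = C₁cos(4x) + C₂sin(4x).
Try constant y_p = A; plug in: 16A = 14 ⇒ A = 7/8.
General solution: y = C₁cos(4x) + C₂sin(4x) + 7/8.


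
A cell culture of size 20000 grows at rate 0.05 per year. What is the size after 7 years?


The ODE dP/dt = 0.05P has solution P(t) = P(0)e^(0.05t).
Substitute P(0) = 20000 and t = 7: P(7) = 20000 e^(0.35) ≈ 28381.


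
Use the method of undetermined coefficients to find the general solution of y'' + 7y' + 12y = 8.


Characteristic roots of r² + 7r + 12 = 0 are -3, -4.
y_h = C₁e^(-3x) + C₂e^(-4x).
Constant forcing; try y_p = A. Then 12A = 8 ⇒ A = 2/3.
General solution: y = C₁e^(-3x) + C₂e^(-4x) + 2/3.


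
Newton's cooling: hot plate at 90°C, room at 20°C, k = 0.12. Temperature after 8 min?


Newton's law: dT/dt = -k(T - T_a) has solution T(t) = T_a + (T₀ - T_a)e^(-kt).
Plug in T_a = 20, T₀ = 90, k = 0.12, t = 8: T(8) = 20 + (70)e^(-0.96) ≈ 46.8°C.


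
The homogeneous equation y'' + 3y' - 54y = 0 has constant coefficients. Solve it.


Characteristic equation: r² + 3r - 54 = 0.
Factor: (r - 6)(r + 9) = 0 ⇒ r = 6, -9 (distinct real).
General solution: y = C₁e^(6x) + C₂e^(-9x).


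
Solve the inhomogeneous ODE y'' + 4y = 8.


Homogeneous part: r² + 4 = 0 ⇒ r = ±2i, so y_h = C₁cos(2x) + C₂sin(2x).
Try constant y_p = A; plug in: 4A = 8 ⇒ A = 2.
General solution: y = C₁cos(2x) + C₂sin(2x) + 2.


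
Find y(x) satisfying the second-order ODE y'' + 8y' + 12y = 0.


Characteristic equation: r² + 8r + 12 = 0.
Factor: (r + 6)(r + 2) = 0 ⇒ r = -6, -2 (distinct real).
General solution: y = C₁e^(-6x) + C₂e^(-2x).


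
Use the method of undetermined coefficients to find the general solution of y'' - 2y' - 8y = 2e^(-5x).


Characteristic roots of r² - 2r - 8 = 0 are 4, -2.
y_h = C₁e^(4x) + C₂e^(-2x).
Forcing exponent -5 is not a characteristic root; try y_p = Ae^(-5x).
Substitute: A·(25 + (-2)·-5 + (-8)) = A·27 = 2, so A = 2/27.
General solution: y = C₁e^(4x) + C₂e^(-2x) + (2/27)e^(-5x).


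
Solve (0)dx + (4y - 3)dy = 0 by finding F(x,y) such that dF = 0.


Check exactness: ∂M/∂y = 0 and ∂N/∂x = 0; equal, so the equation is exact.
Integrate M with respect to x (treating y as constant): ∫M dx = 0 + h(y).
Differentiate w.r.t. y and set equal to N: the x-dependent terms already match, leaving h'(y) = 4y - 3. Integrate: h(y) = 2y^2 - 3y.
So F(x,y) = 2y^2 - 3y.
General solution: 2y^2 - 3y = C.


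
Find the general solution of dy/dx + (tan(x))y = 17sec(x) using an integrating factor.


P(x) = tan(x) ⇒ μ = e^(∫tan(x)dx) = sec(x).
(sec(x) y)' = 17sec²(x) ⇒ sec(x) y = 17tan(x) + C.
Multiply by cos(x): y = 17sin(x) + C·cos(x).


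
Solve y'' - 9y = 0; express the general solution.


Characteristic equation: r² - 9 = 0.
Factor: (r + 3)(r - 3) = 0 ⇒ r = -3, 3 (distinct real).
General solution: y = C₁e^(-3x) + C₂e^(3x).


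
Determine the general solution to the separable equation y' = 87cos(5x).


g(y) = 1, so integrate directly: y = ∫ 87cos(5x) dx = (87/5)sin(5x) + C.


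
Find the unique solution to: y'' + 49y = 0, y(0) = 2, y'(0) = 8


Characteristic roots of r² + 49 = 0 are ±7i, so y = C₁cos(7x) + C₂sin(7x).
Apply y(0) = 2: C₁ = 2. Differentiate and apply y'(0) = 8: 7·C₂ = 8, so C₂ = 8/7.
Particular solution: y = 2cos(7x) + (8/7)sin(7x).


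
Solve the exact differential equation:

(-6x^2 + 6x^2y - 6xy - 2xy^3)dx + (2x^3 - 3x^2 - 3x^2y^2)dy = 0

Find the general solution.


Check exactness: ∂M/∂y = 6x^2 - 6x - 6xy^2 and ∂N/∂x = 6x^2 - 6x - 6xy^2; equal, so the equation is exact.
Integrate M with respect to x (treating y as constant): ∫M dx = -2x^3 + 2x^3y - 3x^2y - x^2y^3 + h(y).
Differentiate w.r.t. y and set equal to N: all terms match, so h'(y) = 0 and h is a constant absorbed into C.
General solution: -2x^3 + 2x^3y - 3x^2y - x^2y^3 = C.


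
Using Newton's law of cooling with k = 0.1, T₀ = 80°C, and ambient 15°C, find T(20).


Newton's law: dT/dt = -k(T - T_a) has solution T(t) = T_a + (T₀ - T_a)e^(-kt).
Plug in T_a = 15, T₀ = 80, k = 0.1, t = 20: T(20) = 15 + (65)e^(-2.00) ≈ 23.8°C.


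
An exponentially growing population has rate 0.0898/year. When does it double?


Exponential growth: P(t) = P₀ e^(0.0898t). Set P(t)/P₀ = 2: e^(0.0898t) = 2.
Solve: t = ln(2)/0.0898 ≈ 7.72 years.


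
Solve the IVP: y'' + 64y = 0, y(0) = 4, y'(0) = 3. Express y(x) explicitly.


Characteristic roots of r² + 64 = 0 are ±8i, so y = C₁cos(8x) + C₂sin(8x).
Apply y(0) = 4: C₁ = 4. Differentiate and apply y'(0) = 3: 8·C₂ = 3, so C₂ = 3/8.
Particular solution: y = 4cos(8x) + (3/8)sin(8x).


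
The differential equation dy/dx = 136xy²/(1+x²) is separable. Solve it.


Separate: dy/y² = 136x/(1+x²) dx.
Integrate LHS: ∫ dy/y² = -1/y.
Integrate RHS via u = 1+x²: 68ln(1+x²) + C.
Result: -1/y = 68ln(1+x²) + C.


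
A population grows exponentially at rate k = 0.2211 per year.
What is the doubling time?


Exponential growth: P(t) = P₀ e^(0.2211t). Set P(t)/P₀ = 2: e^(0.2211t) = 2.
Solve: t = ln(2)/0.2211 ≈ 3.13 years.


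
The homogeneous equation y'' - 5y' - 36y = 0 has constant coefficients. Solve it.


Characteristic equation: r² - 5r - 36 = 0.
Factor: (r - 9)(r + 4) = 0 ⇒ r = 9, -4 (distinct real).
General solution: y = C₁e^(9x) + C₂e^(-4x).
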